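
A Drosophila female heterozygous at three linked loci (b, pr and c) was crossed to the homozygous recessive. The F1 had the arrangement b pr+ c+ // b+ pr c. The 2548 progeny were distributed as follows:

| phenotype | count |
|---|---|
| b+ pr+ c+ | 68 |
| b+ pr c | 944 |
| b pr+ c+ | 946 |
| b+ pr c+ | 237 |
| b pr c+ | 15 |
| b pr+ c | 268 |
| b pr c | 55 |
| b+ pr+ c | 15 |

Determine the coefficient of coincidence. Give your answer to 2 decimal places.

0.93

The two rarest classes, b pr c+ and b+ pr+ c, are the double crossovers. Comparing them with the parentals, only the pr allele has switched, so pr is the middle locus and the order is b – pr – c.
b–pr: (123 + 30)/2548 = 0.0600; pr–c: (505 + 30)/2548 = 0.2100.
Expected DCO frequency = 0.0600 × 0.2100 ≈ 0.01260; observed = 30/2548 ≈ 0.01177.
Coefficient of coincidence = 0.01177/0.01260 ≈ 0.93.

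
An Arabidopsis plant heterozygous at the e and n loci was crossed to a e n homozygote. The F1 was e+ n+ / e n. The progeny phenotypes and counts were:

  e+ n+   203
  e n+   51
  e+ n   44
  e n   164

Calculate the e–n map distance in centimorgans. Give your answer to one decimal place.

The recombinant classes are e+ n and e n+: 44 + 51 = 95.
Recombination frequency = 95/462 = 0.2056 ≈ 20.6%, i.e. 20.6 centimorgans.

20.6 centimorgans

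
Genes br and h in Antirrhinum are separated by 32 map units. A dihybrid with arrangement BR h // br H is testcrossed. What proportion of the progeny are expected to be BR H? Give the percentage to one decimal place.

16.0%

A map distance of 32 map units corresponds to a recombination frequency of 0.320.
The F1 is BR h / br H, so BR H is a recombinant gamete class with expected frequency r/2 = 0.320/2 = 0.1600.
That is 0.1600 = 16.0% of the progeny.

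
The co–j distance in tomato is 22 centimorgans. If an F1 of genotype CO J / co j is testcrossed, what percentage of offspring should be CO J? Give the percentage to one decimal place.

A map distance of 22 centimorgans corresponds to a recombination frequency of 0.220.
The F1 is CO J / co j, so CO J is a parental gamete class with expected frequency (1 − r)/2 = 0.780/2 = 0.3900.
That is 0.3900 = 39.0% of the progeny.

39.0%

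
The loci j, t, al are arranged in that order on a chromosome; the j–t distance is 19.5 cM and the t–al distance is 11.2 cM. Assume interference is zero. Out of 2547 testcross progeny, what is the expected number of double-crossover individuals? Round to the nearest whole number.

56

Map distances give recombination frequencies of 0.195 and 0.112 for the two intervals.
With no interference, expected double-crossover frequency = 0.195 × 0.112 = 0.02184.
Expected number = 0.02184 × 2547 = 55.63 ≈ 56.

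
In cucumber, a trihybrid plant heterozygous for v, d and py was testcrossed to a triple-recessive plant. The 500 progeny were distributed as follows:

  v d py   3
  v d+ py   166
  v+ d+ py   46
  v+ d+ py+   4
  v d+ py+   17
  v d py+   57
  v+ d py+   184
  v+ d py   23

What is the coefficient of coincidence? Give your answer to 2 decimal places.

The two most frequent reciprocal classes, v d+ py and v+ d py+, are the parental types, so the F1 was v d+ py / v+ d py+.
The two rarest classes, v d py and v+ d+ py+, are the double crossovers. Comparing them with the parentals, only the d allele has switched, so d is the middle locus and the order is v – d – py.
v–d: (103 + 7)/500 = 0.2200; d–py: (40 + 7)/500 = 0.0940.
Expected DCO frequency = 0.2200 × 0.0940 ≈ 0.02068; observed = 7/500 ≈ 0.01400.
Coefficient of coincidence = 0.01400/0.02068 ≈ 0.68.

0.68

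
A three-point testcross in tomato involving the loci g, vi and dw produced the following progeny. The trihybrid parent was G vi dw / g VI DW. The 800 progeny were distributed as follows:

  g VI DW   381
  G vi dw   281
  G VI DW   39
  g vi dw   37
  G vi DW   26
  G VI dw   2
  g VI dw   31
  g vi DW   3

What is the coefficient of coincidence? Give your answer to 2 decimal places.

The two rarest classes, G VI dw and g vi DW, are the double crossovers. Comparing them with the parentals, only the vi allele has switched, so vi is the middle locus and the order is g – vi – dw.
g–vi: (76 + 5)/800 = 0.1013; vi–dw: (57 + 5)/800 = 0.0775.
Expected DCO frequency = 0.1013 × 0.0775 ≈ 0.00785; observed = 5/800 ≈ 0.00625.
Coefficient of coincidence = 0.00625/0.00785 ≈ 0.80.

0.80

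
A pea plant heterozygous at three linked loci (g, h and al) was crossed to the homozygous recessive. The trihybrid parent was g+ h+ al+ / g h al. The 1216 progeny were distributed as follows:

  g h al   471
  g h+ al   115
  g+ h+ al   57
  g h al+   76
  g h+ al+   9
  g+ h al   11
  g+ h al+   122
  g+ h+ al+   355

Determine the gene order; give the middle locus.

g

The two rarest classes, g h+ al+ and g+ h al, are the double crossovers. Comparing them with the parentals, only the g allele has switched, so g is the middle locus and the order is h – g – al.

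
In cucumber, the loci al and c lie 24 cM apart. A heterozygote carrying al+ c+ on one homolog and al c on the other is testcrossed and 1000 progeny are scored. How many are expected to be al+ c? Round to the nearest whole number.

A map distance of 24 cM corresponds to a recombination frequency of 0.240.
The F1 is al+ c+ / al c, so al+ c is a recombinant gamete class with expected frequency r/2 = 0.240/2 = 0.1200.
Expected number = 0.1200 × 1000 = 120.00 ≈ 120.

120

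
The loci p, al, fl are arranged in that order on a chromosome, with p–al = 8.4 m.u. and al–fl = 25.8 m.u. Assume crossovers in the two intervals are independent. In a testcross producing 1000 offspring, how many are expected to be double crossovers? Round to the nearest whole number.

22

Map distances give recombination frequencies of 0.084 and 0.258 for the two intervals.
With no interference, expected double-crossover frequency = 0.084 × 0.258 = 0.02167.
Expected number = 0.02167 × 1000 = 21.67 ≈ 22.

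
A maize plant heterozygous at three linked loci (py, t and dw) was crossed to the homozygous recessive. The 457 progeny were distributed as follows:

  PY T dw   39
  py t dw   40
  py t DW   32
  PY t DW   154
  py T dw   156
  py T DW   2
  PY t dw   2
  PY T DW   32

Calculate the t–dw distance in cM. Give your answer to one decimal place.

The two most frequent reciprocal classes, PY t DW and py T dw, are the parental types, so the F1 was PY t DW / py T dw.
The two rarest classes, PY t dw and py T DW, are the double crossovers. Comparing them with the parentals, only the dw allele has switched, so dw is the middle locus and the order is t – dw – py.
Crossovers in the t–dw interval produce the single-crossover classes PY T DW and py t dw (32 + 40 = 72) plus the double crossovers (4).
RF(t–dw) = (72 + 4) / 457 = 76/457 = 0.1663 → 16.6 cM.

16.6 cM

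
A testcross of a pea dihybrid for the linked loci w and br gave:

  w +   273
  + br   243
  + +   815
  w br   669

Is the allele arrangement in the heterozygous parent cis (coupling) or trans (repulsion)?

cis

The two most frequent classes are + + (815) and w br (669); these are the parental (non-recombinant) types.
So the F1 carried + + on one chromosome and w br on the other — the recessive alleles are on the same chromosome (cis / coupling).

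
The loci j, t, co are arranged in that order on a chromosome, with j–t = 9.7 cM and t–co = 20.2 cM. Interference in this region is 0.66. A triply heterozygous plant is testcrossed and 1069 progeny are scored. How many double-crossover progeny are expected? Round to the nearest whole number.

7

Map distances give recombination frequencies of 0.097 and 0.202 for the two intervals.
With interference 0.66 (so coincidence = 0.34), expected double-crossover frequency = 0.097 × 0.202 × 0.34 = 0.00666.
Expected number = 0.00666 × 1069 = 7.12 ≈ 7.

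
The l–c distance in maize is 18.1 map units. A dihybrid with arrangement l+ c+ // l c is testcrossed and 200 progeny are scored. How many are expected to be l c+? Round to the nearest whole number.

A map distance of 18.1 map units corresponds to a recombination frequency of 0.181.
The F1 is l+ c+ / l c, so l c+ is a recombinant gamete class with expected frequency r/2 = 0.181/2 = 0.0905.
Expected number = 0.0905 × 200 = 18.10 ≈ 18.

18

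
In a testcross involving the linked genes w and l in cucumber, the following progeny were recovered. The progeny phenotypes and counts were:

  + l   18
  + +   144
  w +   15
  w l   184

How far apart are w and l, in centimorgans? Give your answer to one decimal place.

The two most frequent classes, + + (144) and w l (184), are the parental types, so the F1 was + + / w l.
The recombinant classes are + l and w +: 18 + 15 = 33.
Recombination frequency = 33/361 = 0.0914 ≈ 9.1%, i.e. 9.1 centimorgans.

9.1 centimorgans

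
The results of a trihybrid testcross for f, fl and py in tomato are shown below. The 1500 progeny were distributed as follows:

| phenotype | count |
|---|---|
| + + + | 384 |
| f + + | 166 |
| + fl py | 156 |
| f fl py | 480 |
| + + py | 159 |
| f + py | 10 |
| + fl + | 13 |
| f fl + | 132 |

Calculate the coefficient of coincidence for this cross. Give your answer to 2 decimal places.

0.32

The two most frequent reciprocal classes, + + + and f fl py, are the parental types, so the F1 was + + + / f fl py.
The two rarest classes, + fl + and f + py, are the double crossovers. Comparing them with the parentals, only the fl allele has switched, so fl is the middle locus and the order is f – fl – py.
f–fl: (322 + 23)/1500 = 0.2300; fl–py: (291 + 23)/1500 = 0.2093.
Expected DCO frequency = 0.2300 × 0.2093 ≈ 0.04814; observed = 23/1500 ≈ 0.01533.
Coefficient of coincidence = 0.01533/0.04814 ≈ 0.32.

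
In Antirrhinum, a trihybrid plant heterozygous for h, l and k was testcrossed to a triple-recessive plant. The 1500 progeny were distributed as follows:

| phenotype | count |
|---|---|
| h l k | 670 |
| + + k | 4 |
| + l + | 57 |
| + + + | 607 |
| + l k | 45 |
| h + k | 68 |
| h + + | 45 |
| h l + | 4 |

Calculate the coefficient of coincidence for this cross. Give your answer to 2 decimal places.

The two most frequent reciprocal classes, + + + and h l k, are the parental types, so the F1 was + + + / h l k.
The two rarest classes, + + k and h l +, are the double crossovers. Comparing them with the parentals, only the k allele has switched, so k is the middle locus and the order is h – k – l.
h–k: (90 + 8)/1500 = 0.0653; k–l: (125 + 8)/1500 = 0.0887.
Expected DCO frequency = 0.0653 × 0.0887 ≈ 0.00579; observed = 8/1500 ≈ 0.00533.
Coefficient of coincidence = 0.00533/0.00579 ≈ 0.92.

0.92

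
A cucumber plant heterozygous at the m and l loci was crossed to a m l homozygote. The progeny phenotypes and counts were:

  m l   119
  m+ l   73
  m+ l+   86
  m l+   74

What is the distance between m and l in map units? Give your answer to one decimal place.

The two most frequent classes, m+ l+ (86) and m l (119), are the parental types, so the F1 was m+ l+ / m l.
The recombinant classes are m+ l and m l+: 73 + 74 = 147.
Recombination frequency = 147/352 = 0.4176 ≈ 41.8%, i.e. 41.8 map units.

41.8 map units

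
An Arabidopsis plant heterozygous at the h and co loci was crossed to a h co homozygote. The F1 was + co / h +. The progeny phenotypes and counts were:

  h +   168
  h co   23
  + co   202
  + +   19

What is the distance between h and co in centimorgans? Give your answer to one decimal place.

10.2 centimorgans

The recombinant classes are + + and h co: 19 + 23 = 42.
Recombination frequency = 42/412 = 0.1019 ≈ 10.2%, i.e. 10.2 centimorgans.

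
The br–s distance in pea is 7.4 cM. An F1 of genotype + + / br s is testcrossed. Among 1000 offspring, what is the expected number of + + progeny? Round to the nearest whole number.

A map distance of 7.4 cM corresponds to a recombination frequency of 0.074.
The F1 is + + / br s, so + + is a parental gamete class with expected frequency (1 − r)/2 = 0.926/2 = 0.4630.
Expected number = 0.4630 × 1000 = 463.00 ≈ 463.

463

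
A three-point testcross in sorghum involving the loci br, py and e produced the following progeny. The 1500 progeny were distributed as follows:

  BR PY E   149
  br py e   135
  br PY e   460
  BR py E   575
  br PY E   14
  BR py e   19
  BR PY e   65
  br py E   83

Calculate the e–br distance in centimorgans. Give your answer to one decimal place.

12.1 centimorgans

The two most frequent reciprocal classes, br PY e and BR py E, are the parental types, so the F1 was br PY e / BR py E.
The two rarest classes, br PY E and BR py e, are the double crossovers. Comparing them with the parentals, only the e allele has switched, so e is the middle locus and the order is py – e – br.
Crossovers in the e–br interval produce the single-crossover classes BR PY e and br py E (65 + 83 = 148) plus the double crossovers (33).
RF(e–br) = (148 + 33) / 1500 = 181/1500 = 0.1207 → 12.1 centimorgans.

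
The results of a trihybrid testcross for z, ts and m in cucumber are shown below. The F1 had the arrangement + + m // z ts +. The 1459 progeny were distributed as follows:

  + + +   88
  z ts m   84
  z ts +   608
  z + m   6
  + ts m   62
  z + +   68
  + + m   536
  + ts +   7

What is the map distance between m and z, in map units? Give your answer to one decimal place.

The two rarest classes, z + m and + ts +, are the double crossovers. Comparing them with the parentals, only the z allele has switched, so z is the middle locus and the order is m – z – ts.
Crossovers in the m–z interval produce the single-crossover classes + + + and z ts m (88 + 84 = 172) plus the double crossovers (13).
RF(m–z) = (172 + 13) / 1459 = 185/1459 = 0.1268 → 12.7 map units.

12.7 map units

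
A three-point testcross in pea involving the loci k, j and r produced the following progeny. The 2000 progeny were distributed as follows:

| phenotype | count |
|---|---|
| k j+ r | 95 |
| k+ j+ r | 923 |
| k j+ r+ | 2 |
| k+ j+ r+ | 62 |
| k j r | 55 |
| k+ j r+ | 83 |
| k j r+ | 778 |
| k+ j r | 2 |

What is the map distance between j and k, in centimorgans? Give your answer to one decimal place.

9.1 centimorgans

The two most frequent reciprocal classes, k+ j+ r and k j r+, are the parental types, so the F1 was k+ j+ r / k j r+.
The two rarest classes, k+ j r and k j+ r+, are the double crossovers. Comparing them with the parentals, only the j allele has switched, so j is the middle locus and the order is r – j – k.
Crossovers in the j–k interval produce the single-crossover classes k j+ r and k+ j r+ (95 + 83 = 178) plus the double crossovers (4).
RF(j–k) = (178 + 4) / 2000 = 182/2000 = 0.0910 → 9.1 centimorgans.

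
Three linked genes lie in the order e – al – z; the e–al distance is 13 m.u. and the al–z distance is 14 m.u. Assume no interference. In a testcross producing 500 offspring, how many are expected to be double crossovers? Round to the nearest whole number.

Map distances give recombination frequencies of 0.130 and 0.140 for the two intervals.
With no interference, expected double-crossover frequency = 0.130 × 0.140 = 0.01820.
Expected number = 0.01820 × 500 = 9.10 ≈ 9.

9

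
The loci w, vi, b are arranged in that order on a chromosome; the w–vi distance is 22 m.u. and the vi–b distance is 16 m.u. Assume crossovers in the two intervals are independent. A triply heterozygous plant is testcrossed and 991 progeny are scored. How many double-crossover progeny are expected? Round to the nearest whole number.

35

Map distances give recombination frequencies of 0.220 and 0.160 for the two intervals.
With no interference, expected double-crossover frequency = 0.220 × 0.160 = 0.03520.
Expected number = 0.03520 × 991 = 34.88 ≈ 35.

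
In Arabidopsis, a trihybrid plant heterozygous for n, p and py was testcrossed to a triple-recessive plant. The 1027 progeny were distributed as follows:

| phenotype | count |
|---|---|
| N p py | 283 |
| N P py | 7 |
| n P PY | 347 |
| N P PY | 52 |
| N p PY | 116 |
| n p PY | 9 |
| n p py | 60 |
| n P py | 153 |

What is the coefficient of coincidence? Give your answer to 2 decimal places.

The two most frequent reciprocal classes, n P PY and N p py, are the parental types, so the F1 was n P PY / N p py.
The two rarest classes, n p PY and N P py, are the double crossovers. Comparing them with the parentals, only the p allele has switched, so p is the middle locus and the order is n – p – py.
n–p: (112 + 16)/1027 = 0.1246; p–py: (269 + 16)/1027 = 0.2775.
Expected DCO frequency = 0.1246 × 0.2775 ≈ 0.03458; observed = 16/1027 ≈ 0.01558.
Coefficient of coincidence = 0.01558/0.03458 ≈ 0.45.

0.45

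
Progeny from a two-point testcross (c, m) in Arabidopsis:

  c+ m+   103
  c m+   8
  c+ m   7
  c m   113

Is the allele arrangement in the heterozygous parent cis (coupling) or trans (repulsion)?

The two most frequent classes are c+ m+ (103) and c m (113); these are the parental (non-recombinant) types.
So the F1 carried c+ m+ on one chromosome and c m on the other — the recessive alleles are on the same chromosome (cis / coupling).

cis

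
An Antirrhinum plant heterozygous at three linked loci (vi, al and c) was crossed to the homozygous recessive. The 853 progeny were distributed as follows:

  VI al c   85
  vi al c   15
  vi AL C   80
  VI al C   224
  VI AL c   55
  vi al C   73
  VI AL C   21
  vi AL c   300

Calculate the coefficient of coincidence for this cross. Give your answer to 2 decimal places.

0.93

The two most frequent reciprocal classes, VI al C and vi AL c, are the parental types, so the F1 was VI al C / vi AL c.
The two rarest classes, VI AL C and vi al c, are the double crossovers. Comparing them with the parentals, only the al allele has switched, so al is the middle locus and the order is c – al – vi.
c–al: (165 + 36)/853 = 0.2356; al–vi: (128 + 36)/853 = 0.1923.
Expected DCO frequency = 0.2356 × 0.1923 ≈ 0.04531; observed = 36/853 ≈ 0.04220.
Coefficient of coincidence = 0.04220/0.04531 ≈ 0.93.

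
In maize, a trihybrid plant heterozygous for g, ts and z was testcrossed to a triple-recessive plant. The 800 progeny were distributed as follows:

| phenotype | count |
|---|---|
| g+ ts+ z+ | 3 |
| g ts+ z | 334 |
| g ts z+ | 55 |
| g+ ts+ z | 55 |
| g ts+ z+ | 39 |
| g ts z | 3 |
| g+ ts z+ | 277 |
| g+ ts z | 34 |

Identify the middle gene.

ts

The two most frequent reciprocal classes, g+ ts z+ and g ts+ z, are the parental types, so the F1 was g+ ts z+ / g ts+ z.
The two rarest classes, g+ ts+ z+ and g ts z, are the double crossovers. Comparing them with the parentals, only the ts allele has switched, so ts is the middle locus and the order is g – ts – z.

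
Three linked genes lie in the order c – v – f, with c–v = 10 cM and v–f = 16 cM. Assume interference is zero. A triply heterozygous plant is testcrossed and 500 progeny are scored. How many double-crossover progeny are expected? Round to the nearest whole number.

Map distances give recombination frequencies of 0.100 and 0.160 for the two intervals.
With no interference, expected double-crossover frequency = 0.100 × 0.160 = 0.01600.
Expected number = 0.01600 × 500 = 8.00 ≈ 8.

8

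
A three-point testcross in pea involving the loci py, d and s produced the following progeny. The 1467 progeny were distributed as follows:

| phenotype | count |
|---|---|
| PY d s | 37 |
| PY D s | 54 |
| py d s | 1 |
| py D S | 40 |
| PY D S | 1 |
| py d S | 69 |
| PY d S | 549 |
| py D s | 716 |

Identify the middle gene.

The two most frequent reciprocal classes, py D s and PY d S, are the parental types, so the F1 was py D s / PY d S.
The two rarest classes, py d s and PY D S, are the double crossovers. Comparing them with the parentals, only the d allele has switched, so d is the middle locus and the order is py – d – s.

d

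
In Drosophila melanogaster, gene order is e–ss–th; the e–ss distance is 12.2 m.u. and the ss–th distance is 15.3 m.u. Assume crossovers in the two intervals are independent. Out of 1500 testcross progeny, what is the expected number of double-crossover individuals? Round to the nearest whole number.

28

Map distances give recombination frequencies of 0.122 and 0.153 for the two intervals.
With no interference, expected double-crossover frequency = 0.122 × 0.153 = 0.01867.
Expected number = 0.01867 × 1500 = 28.00 ≈ 28.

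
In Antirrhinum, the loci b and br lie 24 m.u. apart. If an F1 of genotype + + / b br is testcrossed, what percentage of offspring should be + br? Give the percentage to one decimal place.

12.0%

A map distance of 24 m.u. corresponds to a recombination frequency of 0.240.
The F1 is + + / b br, so + br is a recombinant gamete class with expected frequency r/2 = 0.240/2 = 0.1200.
That is 0.1200 = 12.0% of the progeny.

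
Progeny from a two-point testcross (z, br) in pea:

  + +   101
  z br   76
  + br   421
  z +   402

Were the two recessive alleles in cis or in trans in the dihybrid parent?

The two most frequent classes are + br (421) and z + (402); these are the parental (non-recombinant) types.
So the F1 carried + br on one chromosome and z + on the other — the recessive alleles are on opposite chromosomes (trans / repulsion).

trans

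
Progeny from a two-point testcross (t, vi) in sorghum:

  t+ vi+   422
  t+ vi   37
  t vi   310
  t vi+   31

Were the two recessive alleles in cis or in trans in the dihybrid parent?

cis

The two most frequent classes are t+ vi+ (422) and t vi (310); these are the parental (non-recombinant) types.
So the F1 carried t+ vi+ on one chromosome and t vi on the other — the recessive alleles are on the same chromosome (cis / coupling).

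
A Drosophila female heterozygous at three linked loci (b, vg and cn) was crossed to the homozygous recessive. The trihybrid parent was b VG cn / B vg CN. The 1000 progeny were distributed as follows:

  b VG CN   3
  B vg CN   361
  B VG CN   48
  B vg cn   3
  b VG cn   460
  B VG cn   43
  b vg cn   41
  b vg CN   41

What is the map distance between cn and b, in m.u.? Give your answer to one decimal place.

The two rarest classes, b VG CN and B vg cn, are the double crossovers. Comparing them with the parentals, only the cn allele has switched, so cn is the middle locus and the order is b – cn – vg.
Crossovers in the b–cn interval produce the single-crossover classes B VG cn and b vg CN (43 + 41 = 84) plus the double crossovers (6).
RF(b–cn) = (84 + 6) / 1000 = 90/1000 = 0.0900 → 9.0 m.u.

9.0 m.u.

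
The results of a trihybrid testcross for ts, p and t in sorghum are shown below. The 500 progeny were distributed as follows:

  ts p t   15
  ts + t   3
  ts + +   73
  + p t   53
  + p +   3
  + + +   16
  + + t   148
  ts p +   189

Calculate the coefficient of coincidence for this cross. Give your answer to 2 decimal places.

The two most frequent reciprocal classes, + + t and ts p +, are the parental types, so the F1 was + + t / ts p +.
The two rarest classes, ts + t and + p +, are the double crossovers. Comparing them with the parentals, only the ts allele has switched, so ts is the middle locus and the order is p – ts – t.
p–ts: (126 + 6)/500 = 0.2640; ts–t: (31 + 6)/500 = 0.0740.
Expected DCO frequency = 0.2640 × 0.0740 ≈ 0.01954; observed = 6/500 ≈ 0.01200.
Coefficient of coincidence = 0.01200/0.01954 ≈ 0.61.

0.61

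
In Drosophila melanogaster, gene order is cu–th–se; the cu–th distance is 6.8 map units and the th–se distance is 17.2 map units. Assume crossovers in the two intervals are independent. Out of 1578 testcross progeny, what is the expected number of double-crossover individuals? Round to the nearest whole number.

Map distances give recombination frequencies of 0.068 and 0.172 for the two intervals.
With no interference, expected double-crossover frequency = 0.068 × 0.172 = 0.01170.
Expected number = 0.01170 × 1578 = 18.46 ≈ 18.

18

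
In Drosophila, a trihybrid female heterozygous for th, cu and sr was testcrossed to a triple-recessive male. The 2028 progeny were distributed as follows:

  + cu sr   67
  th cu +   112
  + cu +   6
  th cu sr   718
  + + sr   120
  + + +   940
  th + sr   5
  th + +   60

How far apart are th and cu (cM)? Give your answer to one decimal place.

6.8 cM

The two most frequent reciprocal classes, th cu sr and + + +, are the parental types, so the F1 was th cu sr / + + +.
The two rarest classes, th + sr and + cu +, are the double crossovers. Comparing them with the parentals, only the cu allele has switched, so cu is the middle locus and the order is th – cu – sr.
Crossovers in the th–cu interval produce the single-crossover classes + cu sr and th + + (67 + 60 = 127) plus the double crossovers (11).
RF(th–cu) = (127 + 11) / 2028 = 138/2028 = 0.0680 → 6.8 cM.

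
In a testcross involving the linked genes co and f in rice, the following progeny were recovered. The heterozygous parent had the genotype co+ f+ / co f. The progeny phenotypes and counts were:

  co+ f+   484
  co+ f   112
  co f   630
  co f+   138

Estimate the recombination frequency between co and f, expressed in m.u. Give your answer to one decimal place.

18.3 m.u.

The recombinant classes are co+ f and co f+: 112 + 138 = 250.
Recombination frequency = 250/1364 = 0.1833 ≈ 18.3%, i.e. 18.3 m.u.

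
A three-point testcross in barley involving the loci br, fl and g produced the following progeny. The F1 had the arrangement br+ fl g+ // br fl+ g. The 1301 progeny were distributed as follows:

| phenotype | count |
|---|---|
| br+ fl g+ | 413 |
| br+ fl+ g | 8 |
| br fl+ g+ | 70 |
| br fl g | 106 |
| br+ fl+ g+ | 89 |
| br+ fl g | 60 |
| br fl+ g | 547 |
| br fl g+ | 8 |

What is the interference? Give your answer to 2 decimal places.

0.32

The two rarest classes, br fl g+ and br+ fl+ g, are the double crossovers. Comparing them with the parentals, only the br allele has switched, so br is the middle locus and the order is fl – br – g.
fl–br: (195 + 16)/1301 = 0.1622; br–g: (130 + 16)/1301 = 0.1122.
Expected DCO frequency = 0.1622 × 0.1122 ≈ 0.01820; observed = 16/1301 ≈ 0.01230.
Coefficient of coincidence = 0.01230/0.01820 ≈ 0.68; interference = 1 − 0.68 = 0.32.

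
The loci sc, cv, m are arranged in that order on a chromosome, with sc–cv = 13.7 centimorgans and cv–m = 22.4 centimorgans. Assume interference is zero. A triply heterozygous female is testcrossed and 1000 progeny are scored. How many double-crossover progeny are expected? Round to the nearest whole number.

31

Map distances give recombination frequencies of 0.137 and 0.224 for the two intervals.
With no interference, expected double-crossover frequency = 0.137 × 0.224 = 0.03069.
Expected number = 0.03069 × 1000 = 30.69 ≈ 31.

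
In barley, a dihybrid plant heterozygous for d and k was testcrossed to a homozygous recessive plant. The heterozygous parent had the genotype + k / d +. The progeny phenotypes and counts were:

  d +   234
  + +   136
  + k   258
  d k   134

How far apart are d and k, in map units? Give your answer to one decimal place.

35.4 map units

The recombinant classes are + + and d k: 136 + 134 = 270.
Recombination frequency = 270/762 = 0.3543 ≈ 35.4%, i.e. 35.4 map units.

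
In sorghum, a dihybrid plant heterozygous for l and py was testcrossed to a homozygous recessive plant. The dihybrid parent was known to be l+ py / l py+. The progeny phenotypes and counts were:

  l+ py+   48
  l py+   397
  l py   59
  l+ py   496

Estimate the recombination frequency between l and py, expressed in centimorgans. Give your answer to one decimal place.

10.7 centimorgans

The recombinant classes are l+ py+ and l py: 48 + 59 = 107.
Recombination frequency = 107/1000 = 0.1070 ≈ 10.7%, i.e. 10.7 centimorgans.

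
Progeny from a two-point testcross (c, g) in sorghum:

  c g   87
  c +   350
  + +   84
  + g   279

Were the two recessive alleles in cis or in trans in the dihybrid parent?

The two most frequent classes are + g (279) and c + (350); these are the parental (non-recombinant) types.
So the F1 carried + g on one chromosome and c + on the other — the recessive alleles are on opposite chromosomes (trans / repulsion).

trans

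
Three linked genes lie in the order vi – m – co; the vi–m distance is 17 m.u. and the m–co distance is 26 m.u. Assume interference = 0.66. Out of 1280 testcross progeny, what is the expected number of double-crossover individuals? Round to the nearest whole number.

19

Map distances give recombination frequencies of 0.170 and 0.260 for the two intervals.
With interference 0.66 (so coincidence = 0.34), expected double-crossover frequency = 0.170 × 0.260 × 0.34 = 0.01503.
Expected number = 0.01503 × 1280 = 19.24 ≈ 19.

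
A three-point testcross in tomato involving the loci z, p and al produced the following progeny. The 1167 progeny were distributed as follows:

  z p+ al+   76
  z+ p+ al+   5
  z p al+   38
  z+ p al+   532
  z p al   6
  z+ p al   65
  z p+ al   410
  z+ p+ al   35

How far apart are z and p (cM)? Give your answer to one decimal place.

7.2 cM

The two most frequent reciprocal classes, z p+ al and z+ p al+, are the parental types, so the F1 was z p+ al / z+ p al+.
The two rarest classes, z p al and z+ p+ al+, are the double crossovers. Comparing them with the parentals, only the p allele has switched, so p is the middle locus and the order is z – p – al.
Crossovers in the z–p interval produce the single-crossover classes z+ p+ al and z p al+ (35 + 38 = 73) plus the double crossovers (11).
RF(z–p) = (73 + 11) / 1167 = 84/1167 = 0.0720 → 7.2 cM.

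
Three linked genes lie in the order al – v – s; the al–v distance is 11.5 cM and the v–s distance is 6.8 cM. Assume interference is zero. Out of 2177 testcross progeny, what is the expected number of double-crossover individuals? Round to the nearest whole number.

Map distances give recombination frequencies of 0.115 and 0.068 for the two intervals.
With no interference, expected double-crossover frequency = 0.115 × 0.068 = 0.00782.
Expected number = 0.00782 × 2177 = 17.02 ≈ 17.

17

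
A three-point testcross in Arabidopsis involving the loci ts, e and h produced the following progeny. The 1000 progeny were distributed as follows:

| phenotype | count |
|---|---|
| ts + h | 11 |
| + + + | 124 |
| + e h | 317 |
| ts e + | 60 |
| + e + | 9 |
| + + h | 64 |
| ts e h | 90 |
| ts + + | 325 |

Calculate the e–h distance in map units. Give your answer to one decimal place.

14.4 map units

The two most frequent reciprocal classes, + e h and ts + +, are the parental types, so the F1 was + e h / ts + +.
The two rarest classes, + e + and ts + h, are the double crossovers. Comparing them with the parentals, only the h allele has switched, so h is the middle locus and the order is e – h – ts.
Crossovers in the e–h interval produce the single-crossover classes + + h and ts e + (64 + 60 = 124) plus the double crossovers (20).
RF(e–h) = (124 + 20) / 1000 = 144/1000 = 0.1440 → 14.4 map units.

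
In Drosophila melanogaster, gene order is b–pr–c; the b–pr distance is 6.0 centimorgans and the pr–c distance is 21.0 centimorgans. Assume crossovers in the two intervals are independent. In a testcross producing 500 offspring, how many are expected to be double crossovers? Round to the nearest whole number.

Map distances give recombination frequencies of 0.060 and 0.210 for the two intervals.
With no interference, expected double-crossover frequency = 0.060 × 0.210 = 0.01260.
Expected number = 0.01260 × 500 = 6.30 ≈ 6.

6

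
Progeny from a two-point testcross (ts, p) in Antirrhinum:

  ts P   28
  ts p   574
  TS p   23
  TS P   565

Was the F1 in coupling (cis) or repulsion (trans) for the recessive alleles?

The two most frequent classes are TS P (565) and ts p (574); these are the parental (non-recombinant) types.
So the F1 carried TS P on one chromosome and ts p on the other — the recessive alleles are on the same chromosome (cis / coupling).

cis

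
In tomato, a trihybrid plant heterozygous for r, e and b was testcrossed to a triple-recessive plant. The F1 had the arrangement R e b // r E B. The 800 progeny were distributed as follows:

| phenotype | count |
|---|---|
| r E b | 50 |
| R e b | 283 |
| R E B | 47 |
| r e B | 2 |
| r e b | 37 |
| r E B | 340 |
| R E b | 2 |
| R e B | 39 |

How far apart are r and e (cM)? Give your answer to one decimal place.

The two rarest classes, R E b and r e B, are the double crossovers. Comparing them with the parentals, only the e allele has switched, so e is the middle locus and the order is r – e – b.
Crossovers in the r–e interval produce the single-crossover classes r e b and R E B (37 + 47 = 84) plus the double crossovers (4).
RF(r–e) = (84 + 4) / 800 = 88/800 = 0.1100 → 11.0 cM.

11.0 cM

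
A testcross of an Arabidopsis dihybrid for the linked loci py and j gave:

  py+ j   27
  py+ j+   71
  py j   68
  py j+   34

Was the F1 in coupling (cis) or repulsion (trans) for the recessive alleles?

The two most frequent classes are py+ j+ (71) and py j (68); these are the parental (non-recombinant) types.
So the F1 carried py+ j+ on one chromosome and py j on the other — the recessive alleles are on the same chromosome (cis / coupling).

cis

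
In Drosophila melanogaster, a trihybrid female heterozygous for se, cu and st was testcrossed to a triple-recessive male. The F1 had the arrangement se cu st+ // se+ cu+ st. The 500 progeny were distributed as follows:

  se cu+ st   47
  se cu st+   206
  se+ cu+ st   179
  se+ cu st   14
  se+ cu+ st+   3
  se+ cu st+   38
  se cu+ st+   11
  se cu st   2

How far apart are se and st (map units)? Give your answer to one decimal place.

The two rarest classes, se cu st and se+ cu+ st+, are the double crossovers. Comparing them with the parentals, only the st allele has switched, so st is the middle locus and the order is cu – st – se.
Crossovers in the st–se interval produce the single-crossover classes se+ cu st+ and se cu+ st (38 + 47 = 85) plus the double crossovers (5).
RF(st–se) = (85 + 5) / 500 = 90/500 = 0.1800 → 18.0 map units.

18.0 map units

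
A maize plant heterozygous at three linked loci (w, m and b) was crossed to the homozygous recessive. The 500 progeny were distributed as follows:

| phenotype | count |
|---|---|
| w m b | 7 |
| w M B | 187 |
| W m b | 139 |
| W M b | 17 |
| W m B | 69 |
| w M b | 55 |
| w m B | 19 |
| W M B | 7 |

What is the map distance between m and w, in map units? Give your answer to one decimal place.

The two most frequent reciprocal classes, W m b and w M B, are the parental types, so the F1 was W m b / w M B.
The two rarest classes, w m b and W M B, are the double crossovers. Comparing them with the parentals, only the w allele has switched, so w is the middle locus and the order is b – w – m.
Crossovers in the w–m interval produce the single-crossover classes W M b and w m B (17 + 19 = 36) plus the double crossovers (14).
RF(w–m) = (36 + 14) / 500 = 50/500 = 0.1000 → 10.0 map units.

10.0 map units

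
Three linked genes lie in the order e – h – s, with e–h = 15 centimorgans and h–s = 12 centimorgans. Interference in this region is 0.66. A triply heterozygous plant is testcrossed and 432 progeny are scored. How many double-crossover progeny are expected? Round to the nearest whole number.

Map distances give recombination frequencies of 0.150 and 0.120 for the two intervals.
With interference 0.66 (so coincidence = 0.34), expected double-crossover frequency = 0.150 × 0.120 × 0.34 = 0.00612.
Expected number = 0.00612 × 432 = 2.64 ≈ 3.

3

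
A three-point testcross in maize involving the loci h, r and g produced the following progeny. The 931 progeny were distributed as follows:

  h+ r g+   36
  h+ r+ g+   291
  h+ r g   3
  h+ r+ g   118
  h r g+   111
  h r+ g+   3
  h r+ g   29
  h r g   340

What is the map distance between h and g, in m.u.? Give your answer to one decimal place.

The two most frequent reciprocal classes, h+ r+ g+ and h r g, are the parental types, so the F1 was h+ r+ g+ / h r g.
The two rarest classes, h r+ g+ and h+ r g, are the double crossovers. Comparing them with the parentals, only the h allele has switched, so h is the middle locus and the order is g – h – r.
Crossovers in the g–h interval produce the single-crossover classes h+ r+ g and h r g+ (118 + 111 = 229) plus the double crossovers (6).
RF(g–h) = (229 + 6) / 931 = 235/931 = 0.2524 → 25.2 m.u.

25.2 m.u.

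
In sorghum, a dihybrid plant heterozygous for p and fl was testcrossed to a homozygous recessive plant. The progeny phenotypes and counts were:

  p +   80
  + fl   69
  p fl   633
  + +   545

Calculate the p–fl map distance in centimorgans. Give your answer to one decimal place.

The two most frequent classes, + + (545) and p fl (633), are the parental types, so the F1 was + + / p fl.
The recombinant classes are + fl and p +: 69 + 80 = 149.
Recombination frequency = 149/1327 = 0.1123 ≈ 11.2%, i.e. 11.2 centimorgans.

11.2 centimorgans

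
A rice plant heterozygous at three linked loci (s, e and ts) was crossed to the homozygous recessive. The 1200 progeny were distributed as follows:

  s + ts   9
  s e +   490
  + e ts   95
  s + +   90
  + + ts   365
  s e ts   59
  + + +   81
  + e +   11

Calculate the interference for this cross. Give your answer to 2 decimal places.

The two most frequent reciprocal classes, + + ts and s e +, are the parental types, so the F1 was + + ts / s e +.
The two rarest classes, s + ts and + e +, are the double crossovers. Comparing them with the parentals, only the s allele has switched, so s is the middle locus and the order is ts – s – e.
ts–s: (140 + 20)/1200 = 0.1333; s–e: (185 + 20)/1200 = 0.1708.
Expected DCO frequency = 0.1333 × 0.1708 ≈ 0.02277; observed = 20/1200 ≈ 0.01667.
Coefficient of coincidence = 0.01667/0.02277 ≈ 0.73; interference = 1 − 0.73 = 0.27.

0.27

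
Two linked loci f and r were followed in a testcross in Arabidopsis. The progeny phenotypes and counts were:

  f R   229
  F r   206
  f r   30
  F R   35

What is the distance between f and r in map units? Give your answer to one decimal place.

13.0 map units

The two most frequent classes, F r (206) and f R (229), are the parental types, so the F1 was F r / f R.
The recombinant classes are F R and f r: 35 + 30 = 65.
Recombination frequency = 65/500 = 0.1300 ≈ 13.0%, i.e. 13.0 map units.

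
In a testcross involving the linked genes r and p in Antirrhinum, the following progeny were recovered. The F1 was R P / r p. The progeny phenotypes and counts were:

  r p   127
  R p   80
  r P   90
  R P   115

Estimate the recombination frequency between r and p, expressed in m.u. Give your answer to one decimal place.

The recombinant classes are R p and r P: 80 + 90 = 170.
Recombination frequency = 170/412 = 0.4126 ≈ 41.3%, i.e. 41.3 m.u.

41.3 m.u.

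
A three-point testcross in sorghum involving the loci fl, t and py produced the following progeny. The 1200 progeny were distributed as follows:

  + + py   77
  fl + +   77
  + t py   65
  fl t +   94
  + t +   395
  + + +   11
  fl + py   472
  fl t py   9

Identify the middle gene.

The two most frequent reciprocal classes, + t + and fl + py, are the parental types, so the F1 was + t + / fl + py.
The two rarest classes, + + + and fl t py, are the double crossovers. Comparing them with the parentals, only the t allele has switched, so t is the middle locus and the order is py – t – fl.

t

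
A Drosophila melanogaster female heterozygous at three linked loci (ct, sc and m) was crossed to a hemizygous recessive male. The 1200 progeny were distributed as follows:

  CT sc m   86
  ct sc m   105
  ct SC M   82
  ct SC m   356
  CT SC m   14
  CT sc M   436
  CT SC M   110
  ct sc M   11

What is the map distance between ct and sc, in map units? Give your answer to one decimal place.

20.0 map units

The two most frequent reciprocal classes, ct SC m and CT sc M, are the parental types, so the F1 was ct SC m / CT sc M.
The two rarest classes, CT SC m and ct sc M, are the double crossovers. Comparing them with the parentals, only the ct allele has switched, so ct is the middle locus and the order is m – ct – sc.
Crossovers in the ct–sc interval produce the single-crossover classes ct sc m and CT SC M (105 + 110 = 215) plus the double crossovers (25).
RF(ct–sc) = (215 + 25) / 1200 = 240/1200 = 0.2000 → 20.0 map units.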